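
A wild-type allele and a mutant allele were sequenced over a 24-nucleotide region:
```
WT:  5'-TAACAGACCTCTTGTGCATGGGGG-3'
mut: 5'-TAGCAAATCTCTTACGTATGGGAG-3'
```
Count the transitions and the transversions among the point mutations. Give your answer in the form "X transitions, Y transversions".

7 transitions, 0 transversions

Mismatches (1-based):
position 3: A→G (purine→purine, transition)
position 6: G→A (purine→purine, transition)
position 8: C→T (pyrimidine→pyrimidine, transition)
position 14: G→A (purine→purine, transition)
position 15: T→C (pyrimidine→pyrimidine, transition)
position 17: C→T (pyrimidine→pyrimidine, transition)
position 23: G→A (purine→purine, transition)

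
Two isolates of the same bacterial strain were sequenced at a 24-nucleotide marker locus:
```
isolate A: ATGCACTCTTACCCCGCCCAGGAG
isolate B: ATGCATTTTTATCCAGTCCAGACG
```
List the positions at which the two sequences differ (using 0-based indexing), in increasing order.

5, 7, 11, 14, 16, 21, 22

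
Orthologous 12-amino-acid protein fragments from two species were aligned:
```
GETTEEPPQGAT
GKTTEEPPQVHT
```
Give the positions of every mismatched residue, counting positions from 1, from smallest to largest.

2, 10, 11

Scanning 1-based: 2: E/K; 10: G/V; 11: A/H.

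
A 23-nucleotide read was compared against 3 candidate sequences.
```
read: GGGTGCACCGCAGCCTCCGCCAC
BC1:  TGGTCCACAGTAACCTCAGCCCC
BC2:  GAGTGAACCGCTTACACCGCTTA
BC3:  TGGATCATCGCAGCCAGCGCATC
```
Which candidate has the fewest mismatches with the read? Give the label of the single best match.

BC1

BC1 differs at 7 bases; BC2 differs at 9 bases; BC3 differs at 8 bases. The closest is BC1.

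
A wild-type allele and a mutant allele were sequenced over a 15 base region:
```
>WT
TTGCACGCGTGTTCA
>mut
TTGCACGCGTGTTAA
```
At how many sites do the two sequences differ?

1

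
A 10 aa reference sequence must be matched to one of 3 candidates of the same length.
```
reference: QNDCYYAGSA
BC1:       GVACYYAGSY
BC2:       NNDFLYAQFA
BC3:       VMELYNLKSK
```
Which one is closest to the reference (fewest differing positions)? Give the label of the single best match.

BC1 differs at 4 positions; BC2 differs at 5 positions; BC3 differs at 8 positions. The closest is BC1.

BC1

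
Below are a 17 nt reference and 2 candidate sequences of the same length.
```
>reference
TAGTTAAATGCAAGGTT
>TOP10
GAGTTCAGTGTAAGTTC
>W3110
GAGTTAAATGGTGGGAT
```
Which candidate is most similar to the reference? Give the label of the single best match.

Hamming distances to reference — TOP10: 6; W3110: 5.
Smallest is W3110 with 5 mismatches.

W3110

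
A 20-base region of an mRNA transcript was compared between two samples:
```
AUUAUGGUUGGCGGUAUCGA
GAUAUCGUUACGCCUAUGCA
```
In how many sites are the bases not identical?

The sequences differ at sites 1, 2, 6, 10, 11, 12, 13, 14, 18, 19 (1-based) — 10 in total.

10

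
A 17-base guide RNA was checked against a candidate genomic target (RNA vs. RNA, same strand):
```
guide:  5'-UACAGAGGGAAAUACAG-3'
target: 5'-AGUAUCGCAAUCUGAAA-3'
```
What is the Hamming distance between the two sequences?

12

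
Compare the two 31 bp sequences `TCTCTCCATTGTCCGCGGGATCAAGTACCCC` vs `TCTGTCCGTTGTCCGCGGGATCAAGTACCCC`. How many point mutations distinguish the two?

2

Mismatches (1-based): position 4: C→G; position 8: A→G.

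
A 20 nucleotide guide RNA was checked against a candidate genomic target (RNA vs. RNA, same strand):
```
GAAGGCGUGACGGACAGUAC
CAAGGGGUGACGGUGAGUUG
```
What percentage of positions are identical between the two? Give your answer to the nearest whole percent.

70%

Mismatches at positions 1, 6, 14, 15, 19, 20 (1-based): 6 of 20.
Identical positions: 14/20 = 70% → 70%.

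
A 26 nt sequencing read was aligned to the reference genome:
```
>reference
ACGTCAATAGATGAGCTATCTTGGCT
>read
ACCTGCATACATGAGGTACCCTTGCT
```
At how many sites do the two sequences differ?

Comparing position by position, 8 sites differ: 3 (G/C), 5 (C/G), 6 (A/C), 10 (G/C), 16 (C/G), 19 (T/C), 21 (T/C), 23 (G/T).

8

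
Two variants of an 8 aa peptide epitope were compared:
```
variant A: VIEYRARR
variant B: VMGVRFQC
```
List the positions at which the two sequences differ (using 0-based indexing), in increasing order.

Scanning 0-based: 1: I/M; 2: E/G; 3: Y/V; 5: A/F; 6: R/Q; 7: R/C.

1, 2, 3, 5, 6, 7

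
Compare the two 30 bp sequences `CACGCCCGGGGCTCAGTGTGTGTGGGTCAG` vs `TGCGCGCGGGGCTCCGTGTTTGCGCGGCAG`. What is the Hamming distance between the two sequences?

Comparing position by position, 8 bases differ: 1 (C/T), 2 (A/G), 6 (C/G), 15 (A/C), 20 (G/T), 23 (T/C), 25 (G/C), 27 (T/G).

8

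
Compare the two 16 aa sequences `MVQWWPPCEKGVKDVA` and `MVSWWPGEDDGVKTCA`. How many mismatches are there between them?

Comparing position by position, 7 residues differ: 3 (Q/S), 7 (P/G), 8 (C/E), 9 (E/D), 10 (K/D), 14 (D/T), 15 (V/C).

7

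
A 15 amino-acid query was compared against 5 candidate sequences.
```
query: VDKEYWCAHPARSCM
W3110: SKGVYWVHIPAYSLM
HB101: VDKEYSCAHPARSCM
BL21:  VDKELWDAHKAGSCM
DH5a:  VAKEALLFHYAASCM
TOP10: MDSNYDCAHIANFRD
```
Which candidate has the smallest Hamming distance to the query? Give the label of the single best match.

Hamming distances to query — W3110: 9; HB101: 1; BL21: 4; DH5a: 7; TOP10: 9.
Smallest is HB101 with 1 mismatch.

HB101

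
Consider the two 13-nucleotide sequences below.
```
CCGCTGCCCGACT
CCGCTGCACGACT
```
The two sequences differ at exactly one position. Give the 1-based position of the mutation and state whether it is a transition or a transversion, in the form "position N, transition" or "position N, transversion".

Position 8 changes C→A. C is a pyrimidine and A is a purine, so this is a transversion.

position 8, transversion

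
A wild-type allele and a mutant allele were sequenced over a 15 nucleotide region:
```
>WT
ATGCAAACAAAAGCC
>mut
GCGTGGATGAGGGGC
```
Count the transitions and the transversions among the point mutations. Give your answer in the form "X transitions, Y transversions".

9 transitions, 1 transversion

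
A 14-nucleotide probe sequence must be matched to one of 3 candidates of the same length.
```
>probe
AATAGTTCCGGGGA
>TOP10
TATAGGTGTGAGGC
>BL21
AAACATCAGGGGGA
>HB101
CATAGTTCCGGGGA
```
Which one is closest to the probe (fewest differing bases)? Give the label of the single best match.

HB101

Hamming distances to probe — TOP10: 6; BL21: 6; HB101: 1.
Smallest is HB101 with 1 mismatch.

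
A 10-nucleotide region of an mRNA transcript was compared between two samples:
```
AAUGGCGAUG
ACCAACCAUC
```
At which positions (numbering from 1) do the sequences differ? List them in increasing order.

Scanning 1-based: 2: A/C; 3: U/C; 4: G/A; 5: G/A; 7: G/C; 10: G/C.

2, 3, 4, 5, 7, 10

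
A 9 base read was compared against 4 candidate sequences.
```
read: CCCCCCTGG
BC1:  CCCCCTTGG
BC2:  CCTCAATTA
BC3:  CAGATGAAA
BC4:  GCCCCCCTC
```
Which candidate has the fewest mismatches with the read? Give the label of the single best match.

BC1 differs at 1 base; BC2 differs at 5 bases; BC3 differs at 8 bases; BC4 differs at 4 bases. The closest is BC1.

BC1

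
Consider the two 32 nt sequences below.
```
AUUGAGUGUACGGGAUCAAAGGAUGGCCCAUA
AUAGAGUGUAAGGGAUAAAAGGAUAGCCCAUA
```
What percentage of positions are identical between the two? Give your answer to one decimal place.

Mismatches at positions 3, 11, 17, 25 (1-based): 4 of 32.
Identical positions: 28/32 = 87.5% → 87.5%.

87.5%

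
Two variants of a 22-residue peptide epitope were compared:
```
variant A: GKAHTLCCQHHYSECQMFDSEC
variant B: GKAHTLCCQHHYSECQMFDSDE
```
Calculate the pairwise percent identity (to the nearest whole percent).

91%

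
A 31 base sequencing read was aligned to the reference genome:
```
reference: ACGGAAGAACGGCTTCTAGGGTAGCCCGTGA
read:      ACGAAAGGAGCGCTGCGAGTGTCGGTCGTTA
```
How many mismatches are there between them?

The sequences differ at bases 4, 8, 10, 11, 15, 17, 20, 23, 25, 26, 30 (1-based) — 11 in total.

11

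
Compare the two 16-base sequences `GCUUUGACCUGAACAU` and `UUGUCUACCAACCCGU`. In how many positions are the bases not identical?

10

Comparing position by position, 10 positions differ: 1 (G/U), 2 (C/U), 3 (U/G), 5 (U/C), 6 (G/U), 10 (U/A), 11 (G/A), 12 (A/C), 13 (A/C), 15 (A/G).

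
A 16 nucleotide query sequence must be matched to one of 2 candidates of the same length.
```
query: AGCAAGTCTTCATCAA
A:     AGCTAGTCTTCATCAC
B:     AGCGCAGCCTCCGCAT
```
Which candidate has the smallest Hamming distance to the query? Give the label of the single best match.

A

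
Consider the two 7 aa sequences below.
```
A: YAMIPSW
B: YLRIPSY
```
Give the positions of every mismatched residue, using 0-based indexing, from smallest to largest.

Scanning 0-based: 1: A/L; 2: M/R; 6: W/Y.

1, 2, 6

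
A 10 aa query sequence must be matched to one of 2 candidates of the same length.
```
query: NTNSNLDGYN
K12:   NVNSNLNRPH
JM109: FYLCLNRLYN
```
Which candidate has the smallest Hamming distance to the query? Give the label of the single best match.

Hamming distances to query — K12: 5; JM109: 8.
Smallest is K12 with 5 mismatches.

K12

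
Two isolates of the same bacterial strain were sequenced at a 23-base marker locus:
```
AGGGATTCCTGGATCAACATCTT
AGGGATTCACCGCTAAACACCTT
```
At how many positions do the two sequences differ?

Mismatches (1-based): position 9: C→A; position 10: T→C; position 11: G→C; position 13: A→C; position 15: C→A; position 20: T→C.

6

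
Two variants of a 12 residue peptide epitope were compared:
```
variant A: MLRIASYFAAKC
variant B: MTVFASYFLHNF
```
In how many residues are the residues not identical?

7

The sequences differ at residues 2, 3, 4, 9, 10, 11, 12 (1-based) — 7 in total.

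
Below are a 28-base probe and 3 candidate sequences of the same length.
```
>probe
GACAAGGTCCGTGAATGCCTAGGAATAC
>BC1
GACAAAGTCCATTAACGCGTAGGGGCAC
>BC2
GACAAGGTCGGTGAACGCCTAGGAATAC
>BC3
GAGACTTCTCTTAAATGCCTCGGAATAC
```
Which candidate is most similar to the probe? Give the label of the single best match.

Hamming distances to probe — BC1: 8; BC2: 2; BC3: 9.
Smallest is BC2 with 2 mismatches.

BC2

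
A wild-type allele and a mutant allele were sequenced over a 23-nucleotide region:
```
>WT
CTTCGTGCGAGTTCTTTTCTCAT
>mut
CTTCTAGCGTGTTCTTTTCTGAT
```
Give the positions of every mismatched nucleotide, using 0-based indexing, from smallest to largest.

Differences at position 4 (G→T), position 5 (T→A), position 9 (A→T), position 20 (C→G).

4, 5, 9, 20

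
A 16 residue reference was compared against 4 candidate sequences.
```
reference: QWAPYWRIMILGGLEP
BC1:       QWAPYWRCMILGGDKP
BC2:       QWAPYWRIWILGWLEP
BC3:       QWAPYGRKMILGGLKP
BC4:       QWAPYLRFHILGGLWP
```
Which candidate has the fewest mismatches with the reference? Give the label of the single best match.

Hamming distances to reference — BC1: 3; BC2: 2; BC3: 3; BC4: 4.
Smallest is BC2 with 2 mismatches.

BC2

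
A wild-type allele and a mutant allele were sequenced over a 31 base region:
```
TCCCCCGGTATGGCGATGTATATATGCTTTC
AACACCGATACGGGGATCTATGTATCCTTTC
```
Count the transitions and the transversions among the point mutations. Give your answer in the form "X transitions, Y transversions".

3 transitions, 6 transversions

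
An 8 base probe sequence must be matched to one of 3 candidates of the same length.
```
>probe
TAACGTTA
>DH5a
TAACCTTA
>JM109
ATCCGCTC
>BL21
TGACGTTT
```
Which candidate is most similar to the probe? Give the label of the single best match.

DH5a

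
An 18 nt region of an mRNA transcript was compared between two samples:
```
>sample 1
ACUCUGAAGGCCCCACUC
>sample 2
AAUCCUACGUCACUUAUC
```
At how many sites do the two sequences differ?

9

The sequences differ at sites 2, 5, 6, 8, 10, 12, 14, 15, 16 (1-based) — 9 in total.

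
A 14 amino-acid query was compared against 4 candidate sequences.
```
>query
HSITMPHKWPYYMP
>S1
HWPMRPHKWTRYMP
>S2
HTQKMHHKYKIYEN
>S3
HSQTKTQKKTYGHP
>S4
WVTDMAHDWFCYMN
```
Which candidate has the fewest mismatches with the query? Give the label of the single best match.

Hamming distances to query — S1: 6; S2: 9; S3: 8; S4: 9.
Smallest is S1 with 6 mismatches.

S1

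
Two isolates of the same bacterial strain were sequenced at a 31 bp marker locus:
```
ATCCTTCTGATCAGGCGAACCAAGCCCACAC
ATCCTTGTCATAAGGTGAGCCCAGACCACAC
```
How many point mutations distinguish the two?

7

Comparing position by position, 7 sites differ: 7 (C/G), 9 (G/C), 12 (C/A), 16 (C/T), 19 (A/G), 22 (A/C), 25 (C/A).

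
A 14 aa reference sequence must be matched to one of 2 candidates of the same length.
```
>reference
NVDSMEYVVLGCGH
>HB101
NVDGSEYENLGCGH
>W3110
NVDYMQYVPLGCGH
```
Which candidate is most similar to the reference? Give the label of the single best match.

Hamming distances to reference — HB101: 4; W3110: 3.
Smallest is W3110 with 3 mismatches.

W3110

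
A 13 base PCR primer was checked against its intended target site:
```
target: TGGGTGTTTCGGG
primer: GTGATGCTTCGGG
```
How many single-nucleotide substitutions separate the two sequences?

4

The sequences differ at sites 1, 2, 4, 7 (1-based) — 4 in total.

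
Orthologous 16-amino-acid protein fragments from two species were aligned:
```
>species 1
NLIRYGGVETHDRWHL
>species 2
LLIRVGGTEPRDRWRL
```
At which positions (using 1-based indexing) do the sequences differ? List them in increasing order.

1, 5, 8, 10, 11, 15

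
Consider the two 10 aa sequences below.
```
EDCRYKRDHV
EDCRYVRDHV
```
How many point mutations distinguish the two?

1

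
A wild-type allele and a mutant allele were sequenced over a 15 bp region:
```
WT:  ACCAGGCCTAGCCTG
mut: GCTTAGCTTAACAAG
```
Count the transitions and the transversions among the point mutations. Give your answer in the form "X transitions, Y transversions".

5 transitions, 3 transversions

Mismatches (1-based):
base 1: A→G (purine→purine, transition)
base 3: C→T (pyrimidine→pyrimidine, transition)
base 4: A→T (purine→pyrimidine, transversion)
base 5: G→A (purine→purine, transition)
base 8: C→T (pyrimidine→pyrimidine, transition)
base 11: G→A (purine→purine, transition)
base 13: C→A (pyrimidine→purine, transversion)
base 14: T→A (pyrimidine→purine, transversion)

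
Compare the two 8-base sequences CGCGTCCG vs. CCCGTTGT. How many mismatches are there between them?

The sequences differ at sites 2, 6, 7, 8 (1-based) — 4 in total.

4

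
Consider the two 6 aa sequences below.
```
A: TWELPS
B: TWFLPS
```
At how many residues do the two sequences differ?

1

Comparing position by position, 1 residue differs: 3 (E/F).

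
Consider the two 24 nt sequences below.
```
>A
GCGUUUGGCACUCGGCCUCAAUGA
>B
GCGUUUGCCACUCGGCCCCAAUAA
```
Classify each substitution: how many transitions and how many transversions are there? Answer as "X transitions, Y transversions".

Mismatches (1-based):
position 8: G→C (purine→pyrimidine, transversion)
position 18: U→C (pyrimidine→pyrimidine, transition)
position 23: G→A (purine→purine, transition)

2 transitions, 1 transversion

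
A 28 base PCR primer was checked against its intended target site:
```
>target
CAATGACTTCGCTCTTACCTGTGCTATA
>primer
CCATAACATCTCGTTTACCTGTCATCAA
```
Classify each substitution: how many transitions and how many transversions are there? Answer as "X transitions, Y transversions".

2 transitions, 8 transversions

Transitions (purine↔purine or pyrimidine↔pyrimidine): 5 G→A, 14 C→T.
Transversions (purine↔pyrimidine): 2 A→C, 8 T→A, 11 G→T, 13 T→G, 23 G→C, 24 C→A, 26 A→C, 27 T→A.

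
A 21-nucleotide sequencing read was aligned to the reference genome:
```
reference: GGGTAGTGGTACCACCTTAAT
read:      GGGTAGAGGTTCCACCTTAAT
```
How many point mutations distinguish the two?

2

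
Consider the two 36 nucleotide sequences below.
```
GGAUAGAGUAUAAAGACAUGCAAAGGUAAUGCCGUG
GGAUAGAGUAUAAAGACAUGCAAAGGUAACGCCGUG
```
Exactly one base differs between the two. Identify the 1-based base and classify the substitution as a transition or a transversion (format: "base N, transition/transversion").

Base 30 changes U→C. U is a pyrimidine and C is a pyrimidine, so this is a transition.

base 30, transition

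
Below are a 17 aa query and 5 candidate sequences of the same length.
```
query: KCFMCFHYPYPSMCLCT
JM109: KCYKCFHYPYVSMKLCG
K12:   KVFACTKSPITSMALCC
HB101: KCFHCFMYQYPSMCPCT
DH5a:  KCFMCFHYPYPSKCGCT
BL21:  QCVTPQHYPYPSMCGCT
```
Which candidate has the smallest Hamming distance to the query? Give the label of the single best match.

Hamming distances to query — JM109: 5; K12: 9; HB101: 4; DH5a: 2; BL21: 6.
Smallest is DH5a with 2 mismatches.

DH5a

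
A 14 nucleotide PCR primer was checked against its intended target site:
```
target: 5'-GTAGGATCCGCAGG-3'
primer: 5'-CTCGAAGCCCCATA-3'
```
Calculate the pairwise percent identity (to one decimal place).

50.0%

7 positions differ (1, 3, 5, 7, 10, 13, 14), so 7 of 14 match: 7/14 = 50%.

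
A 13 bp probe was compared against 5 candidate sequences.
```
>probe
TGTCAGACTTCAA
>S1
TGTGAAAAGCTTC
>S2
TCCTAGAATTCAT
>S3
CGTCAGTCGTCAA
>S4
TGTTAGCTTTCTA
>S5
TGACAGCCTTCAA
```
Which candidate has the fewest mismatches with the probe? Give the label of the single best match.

S5

Hamming distances to probe — S1: 8; S2: 5; S3: 3; S4: 4; S5: 2.
Smallest is S5 with 2 mismatches.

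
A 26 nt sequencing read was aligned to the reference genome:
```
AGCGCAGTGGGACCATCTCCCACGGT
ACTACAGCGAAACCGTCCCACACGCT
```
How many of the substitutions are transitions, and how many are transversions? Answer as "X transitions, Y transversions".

Mismatches (1-based):
position 2: G→C (purine→pyrimidine, transversion)
position 3: C→T (pyrimidine→pyrimidine, transition)
position 4: G→A (purine→purine, transition)
position 8: T→C (pyrimidine→pyrimidine, transition)
position 10: G→A (purine→purine, transition)
position 11: G→A (purine→purine, transition)
position 15: A→G (purine→purine, transition)
position 18: T→C (pyrimidine→pyrimidine, transition)
position 20: C→A (pyrimidine→purine, transversion)
position 25: G→C (purine→pyrimidine, transversion)

7 transitions, 3 transversions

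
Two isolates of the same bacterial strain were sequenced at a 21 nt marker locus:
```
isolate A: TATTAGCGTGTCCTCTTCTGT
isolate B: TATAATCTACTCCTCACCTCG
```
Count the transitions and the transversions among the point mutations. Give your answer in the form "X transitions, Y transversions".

Transitions (purine↔purine or pyrimidine↔pyrimidine): 17 T→C.
Transversions (purine↔pyrimidine): 4 T→A, 6 G→T, 8 G→T, 9 T→A, 10 G→C, 16 T→A, 20 G→C, 21 T→G.

1 transition, 8 transversions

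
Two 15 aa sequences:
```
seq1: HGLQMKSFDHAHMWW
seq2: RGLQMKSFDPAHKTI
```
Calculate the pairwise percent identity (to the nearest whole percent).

Mismatches at positions 1, 10, 13, 14, 15 (1-based): 5 of 15.
Identical positions: 10/15 = 66.67% → 67%.

67%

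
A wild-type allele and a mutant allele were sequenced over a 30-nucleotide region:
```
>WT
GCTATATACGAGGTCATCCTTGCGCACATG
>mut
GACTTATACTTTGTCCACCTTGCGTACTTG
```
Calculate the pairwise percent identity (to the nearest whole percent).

67%

10 positions differ (2, 3, 4, 10, 11, 12, 16, 17, 25, 28), so 20 of 30 match: 20/30 = 66.67%.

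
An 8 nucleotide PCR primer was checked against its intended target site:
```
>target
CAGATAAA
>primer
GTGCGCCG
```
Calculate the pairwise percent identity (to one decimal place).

12.5%

Mismatches at positions 1, 2, 4, 5, 6, 7, 8 (1-based): 7 of 8.
Identical positions: 1/8 = 12.5% → 12.5%.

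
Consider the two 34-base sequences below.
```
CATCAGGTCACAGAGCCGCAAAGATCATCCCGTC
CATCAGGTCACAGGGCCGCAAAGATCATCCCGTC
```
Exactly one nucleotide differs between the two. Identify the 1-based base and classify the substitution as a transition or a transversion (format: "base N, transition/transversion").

base 14, transition

The sequences differ only at base 14: A→G (purine→purine), a transition.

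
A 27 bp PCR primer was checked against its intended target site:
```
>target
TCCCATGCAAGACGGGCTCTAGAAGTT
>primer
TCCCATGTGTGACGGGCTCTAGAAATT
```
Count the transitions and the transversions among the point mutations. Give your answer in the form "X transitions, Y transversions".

3 transitions, 1 transversion

Mismatches (1-based):
site 8: C→T (pyrimidine→pyrimidine, transition)
site 9: A→G (purine→purine, transition)
site 10: A→T (purine→pyrimidine, transversion)
site 25: G→A (purine→purine, transition)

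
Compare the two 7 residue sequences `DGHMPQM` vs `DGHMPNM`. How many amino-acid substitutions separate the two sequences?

1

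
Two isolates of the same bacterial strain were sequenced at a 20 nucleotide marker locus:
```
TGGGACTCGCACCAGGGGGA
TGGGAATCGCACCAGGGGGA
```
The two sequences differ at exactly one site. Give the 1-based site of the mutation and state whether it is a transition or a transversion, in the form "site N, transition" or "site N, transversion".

The sequences differ only at site 6: C→A (pyrimidine→purine), a transversion.

site 6, transversion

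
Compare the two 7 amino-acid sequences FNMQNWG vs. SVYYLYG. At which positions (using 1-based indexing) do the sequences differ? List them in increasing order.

1, 2, 3, 4, 5, 6

Differences at position 1 (F→S), position 2 (N→V), position 3 (M→Y), position 4 (Q→Y), position 5 (N→L), position 6 (W→Y).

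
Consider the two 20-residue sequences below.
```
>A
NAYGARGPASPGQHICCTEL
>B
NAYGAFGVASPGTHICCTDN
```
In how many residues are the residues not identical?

5

The sequences differ at residues 6, 8, 13, 19, 20 (1-based) — 5 in total.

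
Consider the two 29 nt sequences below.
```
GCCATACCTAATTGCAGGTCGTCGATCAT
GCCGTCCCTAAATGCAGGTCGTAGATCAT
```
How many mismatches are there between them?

4

Mismatches (1-based): position 4: A→G; position 6: A→C; position 12: T→A; position 23: C→A.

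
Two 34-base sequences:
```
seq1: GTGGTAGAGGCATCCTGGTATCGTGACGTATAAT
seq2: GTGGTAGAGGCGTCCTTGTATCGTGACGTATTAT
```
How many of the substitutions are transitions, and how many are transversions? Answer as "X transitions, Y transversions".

Mismatches (1-based):
position 12: A→G (purine→purine, transition)
position 17: G→T (purine→pyrimidine, transversion)
position 32: A→T (purine→pyrimidine, transversion)

1 transition, 2 transversions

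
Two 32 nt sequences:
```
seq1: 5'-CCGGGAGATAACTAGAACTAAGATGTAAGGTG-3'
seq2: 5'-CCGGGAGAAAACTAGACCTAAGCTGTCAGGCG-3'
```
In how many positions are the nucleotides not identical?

5

Mismatches (1-based): position 9: T→A; position 17: A→C; position 23: A→C; position 27: A→C; position 31: T→C.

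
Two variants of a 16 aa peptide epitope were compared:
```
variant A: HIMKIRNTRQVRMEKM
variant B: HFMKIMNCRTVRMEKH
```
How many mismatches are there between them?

5

Comparing position by position, 5 positions differ: 2 (I/F), 6 (R/M), 8 (T/C), 10 (Q/T), 16 (M/H).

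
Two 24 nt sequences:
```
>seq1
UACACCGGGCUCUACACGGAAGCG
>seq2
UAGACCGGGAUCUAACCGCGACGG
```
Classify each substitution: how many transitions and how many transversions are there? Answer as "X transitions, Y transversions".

1 transition, 7 transversions

Transitions (purine↔purine or pyrimidine↔pyrimidine): 20 A→G.
Transversions (purine↔pyrimidine): 3 C→G, 10 C→A, 15 C→A, 16 A→C, 19 G→C, 22 G→C, 23 C→G.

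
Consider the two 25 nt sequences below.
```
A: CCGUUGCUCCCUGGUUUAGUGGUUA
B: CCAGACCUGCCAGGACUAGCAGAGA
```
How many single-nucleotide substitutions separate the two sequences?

12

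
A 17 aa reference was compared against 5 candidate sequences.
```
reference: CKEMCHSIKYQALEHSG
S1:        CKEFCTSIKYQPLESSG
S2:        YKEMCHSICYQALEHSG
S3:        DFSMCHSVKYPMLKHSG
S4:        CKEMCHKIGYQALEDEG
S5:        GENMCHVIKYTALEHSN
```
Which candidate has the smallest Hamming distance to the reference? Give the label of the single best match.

S2

Hamming distances to reference — S1: 4; S2: 2; S3: 7; S4: 4; S5: 6.
Smallest is S2 with 2 mismatches.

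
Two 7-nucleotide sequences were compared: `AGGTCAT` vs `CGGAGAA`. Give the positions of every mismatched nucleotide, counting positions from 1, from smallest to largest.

Differences at position 1 (A→C), position 4 (T→A), position 5 (C→G), position 7 (T→A).

1, 4, 5, 7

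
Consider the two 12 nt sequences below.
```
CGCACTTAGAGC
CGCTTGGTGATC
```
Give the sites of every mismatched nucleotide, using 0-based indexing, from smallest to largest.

3, 4, 5, 6, 7, 10

Differences at site 3 (A→T), site 4 (C→T), site 5 (T→G), site 6 (T→G), site 7 (A→T), site 10 (G→T).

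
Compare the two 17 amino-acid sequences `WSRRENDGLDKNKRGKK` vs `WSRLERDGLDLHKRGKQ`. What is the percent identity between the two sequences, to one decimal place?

Mismatches at positions 4, 6, 11, 12, 17 (1-based): 5 of 17.
Identical positions: 12/17 = 70.59% → 70.6%.

70.6%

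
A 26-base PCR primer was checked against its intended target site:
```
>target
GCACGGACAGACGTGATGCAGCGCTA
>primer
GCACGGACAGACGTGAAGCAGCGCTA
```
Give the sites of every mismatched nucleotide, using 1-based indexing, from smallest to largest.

Differences at site 17 (T→A).

17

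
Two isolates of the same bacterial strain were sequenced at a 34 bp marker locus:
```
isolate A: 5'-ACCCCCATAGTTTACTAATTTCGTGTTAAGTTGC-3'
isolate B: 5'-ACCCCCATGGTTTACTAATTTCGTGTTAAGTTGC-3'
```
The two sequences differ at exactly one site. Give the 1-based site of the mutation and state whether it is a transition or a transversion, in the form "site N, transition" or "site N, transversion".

site 9, transition

The sequences differ only at site 9: A→G (purine→purine), a transition.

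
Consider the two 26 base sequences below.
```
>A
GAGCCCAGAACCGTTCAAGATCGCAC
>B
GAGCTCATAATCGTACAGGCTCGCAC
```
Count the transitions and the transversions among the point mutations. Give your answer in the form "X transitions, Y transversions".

Transitions (purine↔purine or pyrimidine↔pyrimidine): 5 C→T, 11 C→T, 18 A→G.
Transversions (purine↔pyrimidine): 8 G→T, 15 T→A, 20 A→C.

3 transitions, 3 transversions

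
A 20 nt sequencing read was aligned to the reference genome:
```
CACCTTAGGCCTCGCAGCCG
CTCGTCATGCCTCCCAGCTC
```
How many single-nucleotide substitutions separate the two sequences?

Mismatches (1-based): position 2: A→T; position 4: C→G; position 6: T→C; position 8: G→T; position 14: G→C; position 19: C→T; position 20: G→C.

7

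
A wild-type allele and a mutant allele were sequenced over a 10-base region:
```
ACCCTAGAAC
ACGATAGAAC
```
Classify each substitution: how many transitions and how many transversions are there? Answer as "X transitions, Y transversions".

0 transitions, 2 transversions

Mismatches (1-based):
base 3: C→G (pyrimidine→purine, transversion)
base 4: C→A (pyrimidine→purine, transversion)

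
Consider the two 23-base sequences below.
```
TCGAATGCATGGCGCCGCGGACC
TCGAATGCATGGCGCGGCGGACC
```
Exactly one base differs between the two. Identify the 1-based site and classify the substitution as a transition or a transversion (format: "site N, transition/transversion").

The sequences differ only at site 16: C→G (pyrimidine→purine), a transversion.

site 16, transversion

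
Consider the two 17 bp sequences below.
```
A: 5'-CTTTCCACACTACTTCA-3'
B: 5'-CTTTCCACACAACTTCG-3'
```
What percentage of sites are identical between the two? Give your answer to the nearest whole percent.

88%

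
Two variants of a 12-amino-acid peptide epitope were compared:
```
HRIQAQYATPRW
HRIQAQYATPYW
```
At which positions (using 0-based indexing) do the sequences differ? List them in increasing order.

Differences at position 10 (R→Y).

10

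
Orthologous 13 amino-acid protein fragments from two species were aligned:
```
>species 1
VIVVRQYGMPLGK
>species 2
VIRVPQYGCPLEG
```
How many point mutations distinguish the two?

5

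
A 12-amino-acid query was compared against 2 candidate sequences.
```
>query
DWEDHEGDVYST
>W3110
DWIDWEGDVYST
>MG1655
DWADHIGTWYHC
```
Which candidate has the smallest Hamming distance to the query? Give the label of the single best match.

W3110 differs at 2 residues; MG1655 differs at 6 residues. The closest is W3110.

W3110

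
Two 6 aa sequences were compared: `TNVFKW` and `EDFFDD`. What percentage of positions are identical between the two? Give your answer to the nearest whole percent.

17%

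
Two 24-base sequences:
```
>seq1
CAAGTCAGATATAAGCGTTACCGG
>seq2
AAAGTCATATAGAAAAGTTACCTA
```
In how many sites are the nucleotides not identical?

Comparing position by position, 7 sites differ: 1 (C/A), 8 (G/T), 12 (T/G), 15 (G/A), 16 (C/A), 23 (G/T), 24 (G/A).

7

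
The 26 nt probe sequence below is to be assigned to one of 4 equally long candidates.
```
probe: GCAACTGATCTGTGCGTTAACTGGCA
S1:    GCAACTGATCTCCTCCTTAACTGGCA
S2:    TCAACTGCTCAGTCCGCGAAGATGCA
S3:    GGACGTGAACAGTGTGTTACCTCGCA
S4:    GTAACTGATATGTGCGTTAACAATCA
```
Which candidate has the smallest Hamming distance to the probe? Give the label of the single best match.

S1

Hamming distances to probe — S1: 4; S2: 9; S3: 8; S4: 5.
Smallest is S1 with 4 mismatches.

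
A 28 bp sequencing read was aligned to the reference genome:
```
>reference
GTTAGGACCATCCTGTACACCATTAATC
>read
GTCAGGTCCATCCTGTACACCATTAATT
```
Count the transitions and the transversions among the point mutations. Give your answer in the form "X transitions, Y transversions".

Mismatches (1-based):
site 3: T→C (pyrimidine→pyrimidine, transition)
site 7: A→T (purine→pyrimidine, transversion)
site 28: C→T (pyrimidine→pyrimidine, transition)

2 transitions, 1 transversion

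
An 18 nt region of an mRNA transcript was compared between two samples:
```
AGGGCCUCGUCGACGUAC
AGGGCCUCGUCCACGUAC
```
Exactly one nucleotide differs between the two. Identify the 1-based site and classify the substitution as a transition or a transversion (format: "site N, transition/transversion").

Site 12 changes G→C. G is a purine and C is a pyrimidine, so this is a transversion.

site 12, transversion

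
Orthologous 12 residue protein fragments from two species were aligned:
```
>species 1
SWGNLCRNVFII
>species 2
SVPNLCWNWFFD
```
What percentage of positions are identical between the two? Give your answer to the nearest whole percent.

6 positions differ (2, 3, 7, 9, 11, 12), so 6 of 12 match: 6/12 = 50%.

50%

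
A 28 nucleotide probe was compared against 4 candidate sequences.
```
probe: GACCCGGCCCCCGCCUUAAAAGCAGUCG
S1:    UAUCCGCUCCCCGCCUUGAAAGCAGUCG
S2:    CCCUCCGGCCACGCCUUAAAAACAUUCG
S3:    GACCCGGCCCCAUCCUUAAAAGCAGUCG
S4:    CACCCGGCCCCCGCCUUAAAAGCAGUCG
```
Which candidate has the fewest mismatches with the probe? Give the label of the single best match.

Hamming distances to probe — S1: 5; S2: 8; S3: 2; S4: 1.
Smallest is S4 with 1 mismatch.

S4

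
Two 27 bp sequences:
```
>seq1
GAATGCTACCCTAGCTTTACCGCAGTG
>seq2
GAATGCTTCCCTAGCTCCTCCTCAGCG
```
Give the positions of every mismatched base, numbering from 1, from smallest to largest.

8, 17, 18, 19, 22, 26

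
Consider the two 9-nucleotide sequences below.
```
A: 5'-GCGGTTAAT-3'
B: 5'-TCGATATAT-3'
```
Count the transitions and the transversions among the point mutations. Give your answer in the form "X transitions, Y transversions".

Mismatches (1-based):
base 1: G→T (purine→pyrimidine, transversion)
base 4: G→A (purine→purine, transition)
base 6: T→A (pyrimidine→purine, transversion)
base 7: A→T (purine→pyrimidine, transversion)

1 transition, 3 transversions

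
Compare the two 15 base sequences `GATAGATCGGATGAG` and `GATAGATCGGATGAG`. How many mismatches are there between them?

The two sequences are identical at every position.

0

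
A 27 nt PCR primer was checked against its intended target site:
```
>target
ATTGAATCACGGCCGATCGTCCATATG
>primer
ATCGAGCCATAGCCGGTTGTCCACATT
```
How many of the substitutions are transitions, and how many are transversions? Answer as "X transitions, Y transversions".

Transitions (purine↔purine or pyrimidine↔pyrimidine): 3 T→C, 6 A→G, 7 T→C, 10 C→T, 11 G→A, 16 A→G, 18 C→T, 24 T→C.
Transversions (purine↔pyrimidine): 27 G→T.

8 transitions, 1 transversion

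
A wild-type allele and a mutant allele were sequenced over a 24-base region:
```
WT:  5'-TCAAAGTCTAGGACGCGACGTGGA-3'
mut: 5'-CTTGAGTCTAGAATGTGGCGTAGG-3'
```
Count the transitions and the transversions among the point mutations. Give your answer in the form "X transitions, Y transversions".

9 transitions, 1 transversion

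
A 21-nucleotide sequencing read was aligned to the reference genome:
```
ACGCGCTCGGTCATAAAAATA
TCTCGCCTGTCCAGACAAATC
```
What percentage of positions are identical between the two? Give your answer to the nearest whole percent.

9 positions differ (1, 3, 7, 8, 10, 11, 14, 16, 21), so 12 of 21 match: 12/21 = 57.14%.

57%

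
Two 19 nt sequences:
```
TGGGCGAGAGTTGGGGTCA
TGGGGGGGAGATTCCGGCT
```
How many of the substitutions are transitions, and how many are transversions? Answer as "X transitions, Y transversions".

1 transition, 7 transversions

Mismatches (1-based):
position 5: C→G (pyrimidine→purine, transversion)
position 7: A→G (purine→purine, transition)
position 11: T→A (pyrimidine→purine, transversion)
position 13: G→T (purine→pyrimidine, transversion)
position 14: G→C (purine→pyrimidine, transversion)
position 15: G→C (purine→pyrimidine, transversion)
position 17: T→G (pyrimidine→purine, transversion)
position 19: A→T (purine→pyrimidine, transversion)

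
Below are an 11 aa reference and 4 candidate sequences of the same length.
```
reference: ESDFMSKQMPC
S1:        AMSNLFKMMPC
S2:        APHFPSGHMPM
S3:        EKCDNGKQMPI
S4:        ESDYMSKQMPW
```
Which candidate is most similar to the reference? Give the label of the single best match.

Hamming distances to reference — S1: 7; S2: 7; S3: 6; S4: 2.
Smallest is S4 with 2 mismatches.

S4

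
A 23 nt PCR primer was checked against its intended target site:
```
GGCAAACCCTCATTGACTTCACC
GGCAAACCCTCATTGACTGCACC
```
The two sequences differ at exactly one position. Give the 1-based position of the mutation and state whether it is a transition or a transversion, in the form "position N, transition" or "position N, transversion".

position 19, transversion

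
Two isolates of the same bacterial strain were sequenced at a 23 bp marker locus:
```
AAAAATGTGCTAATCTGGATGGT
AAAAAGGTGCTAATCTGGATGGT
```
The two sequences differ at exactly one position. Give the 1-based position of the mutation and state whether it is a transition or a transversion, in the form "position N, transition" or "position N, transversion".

position 6, transversion

The sequences differ only at position 6: T→G (pyrimidine→purine), a transversion.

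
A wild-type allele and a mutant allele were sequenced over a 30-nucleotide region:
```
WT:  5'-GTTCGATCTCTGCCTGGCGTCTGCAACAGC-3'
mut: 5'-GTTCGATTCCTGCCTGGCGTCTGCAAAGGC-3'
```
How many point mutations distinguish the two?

The sequences differ at bases 8, 9, 27, 28 (1-based) — 4 in total.

4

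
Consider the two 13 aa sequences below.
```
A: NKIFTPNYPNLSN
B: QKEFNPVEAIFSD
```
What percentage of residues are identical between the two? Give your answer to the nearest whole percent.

9 positions differ (1, 3, 5, 7, 8, 9, 10, 11, 13), so 4 of 13 match: 4/13 = 30.77%.

31%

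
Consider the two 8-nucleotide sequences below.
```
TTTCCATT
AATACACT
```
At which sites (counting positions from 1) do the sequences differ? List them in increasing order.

1, 2, 4, 7

Scanning 1-based: 1: T/A; 2: T/A; 4: C/A; 7: T/C.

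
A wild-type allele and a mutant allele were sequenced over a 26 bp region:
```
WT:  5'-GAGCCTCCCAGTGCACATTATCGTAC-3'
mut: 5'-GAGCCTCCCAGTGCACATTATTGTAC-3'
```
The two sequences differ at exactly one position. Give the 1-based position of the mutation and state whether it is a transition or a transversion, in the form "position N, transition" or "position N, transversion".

position 22, transition

Position 22 changes C→T. C is a pyrimidine and T is a pyrimidine, so this is a transition.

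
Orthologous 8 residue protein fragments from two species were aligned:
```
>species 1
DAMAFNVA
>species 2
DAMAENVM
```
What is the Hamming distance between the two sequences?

2

Comparing position by position, 2 residues differ: 5 (F/E), 8 (A/M).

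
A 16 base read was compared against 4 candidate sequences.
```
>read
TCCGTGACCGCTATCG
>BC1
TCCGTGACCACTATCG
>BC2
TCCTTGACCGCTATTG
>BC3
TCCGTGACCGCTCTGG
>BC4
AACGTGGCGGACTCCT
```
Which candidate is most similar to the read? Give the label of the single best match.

BC1

Hamming distances to read — BC1: 1; BC2: 2; BC3: 2; BC4: 9.
Smallest is BC1 with 1 mismatch.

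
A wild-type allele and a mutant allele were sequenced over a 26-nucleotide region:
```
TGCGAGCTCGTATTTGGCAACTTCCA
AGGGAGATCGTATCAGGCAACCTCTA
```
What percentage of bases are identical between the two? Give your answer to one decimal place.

Mismatches at positions 1, 3, 7, 14, 15, 22, 25 (1-based): 7 of 26.
Identical positions: 19/26 = 73.08% → 73.1%.

73.1%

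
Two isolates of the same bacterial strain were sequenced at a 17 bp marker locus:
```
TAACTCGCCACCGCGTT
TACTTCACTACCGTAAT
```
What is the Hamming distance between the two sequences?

7

Comparing position by position, 7 bases differ: 3 (A/C), 4 (C/T), 7 (G/A), 9 (C/T), 14 (C/T), 15 (G/A), 16 (T/A).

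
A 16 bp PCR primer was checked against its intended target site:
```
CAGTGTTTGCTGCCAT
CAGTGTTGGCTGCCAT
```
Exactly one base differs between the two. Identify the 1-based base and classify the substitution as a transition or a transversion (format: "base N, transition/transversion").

base 8, transversion

The sequences differ only at base 8: T→G (pyrimidine→purine), a transversion.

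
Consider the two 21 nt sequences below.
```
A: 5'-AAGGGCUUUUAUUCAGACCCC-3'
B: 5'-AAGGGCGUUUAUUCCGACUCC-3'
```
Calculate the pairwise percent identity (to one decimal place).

85.7%

Mismatches at positions 7, 15, 19 (1-based): 3 of 21.
Identical positions: 18/21 = 85.71% → 85.7%.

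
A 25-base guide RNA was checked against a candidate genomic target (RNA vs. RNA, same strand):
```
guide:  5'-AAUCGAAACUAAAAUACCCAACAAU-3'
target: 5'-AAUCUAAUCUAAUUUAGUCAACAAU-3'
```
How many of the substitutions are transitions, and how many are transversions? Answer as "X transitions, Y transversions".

Transitions (purine↔purine or pyrimidine↔pyrimidine): 18 C→U.
Transversions (purine↔pyrimidine): 5 G→U, 8 A→U, 13 A→U, 14 A→U, 17 C→G.

1 transition, 5 transversions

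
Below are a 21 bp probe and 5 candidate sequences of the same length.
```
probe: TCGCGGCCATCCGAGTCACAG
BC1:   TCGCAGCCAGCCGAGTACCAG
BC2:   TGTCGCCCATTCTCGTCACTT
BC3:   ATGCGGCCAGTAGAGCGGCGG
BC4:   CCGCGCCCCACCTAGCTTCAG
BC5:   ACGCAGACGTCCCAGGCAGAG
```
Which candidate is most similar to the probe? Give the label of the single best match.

BC1

Hamming distances to probe — BC1: 4; BC2: 8; BC3: 9; BC4: 8; BC5: 7.
Smallest is BC1 with 4 mismatches.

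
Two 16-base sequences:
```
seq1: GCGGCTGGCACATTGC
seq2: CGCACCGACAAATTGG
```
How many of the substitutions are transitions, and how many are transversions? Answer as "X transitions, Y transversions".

3 transitions, 5 transversions

Transitions (purine↔purine or pyrimidine↔pyrimidine): 4 G→A, 6 T→C, 8 G→A.
Transversions (purine↔pyrimidine): 1 G→C, 2 C→G, 3 G→C, 11 C→A, 16 C→G.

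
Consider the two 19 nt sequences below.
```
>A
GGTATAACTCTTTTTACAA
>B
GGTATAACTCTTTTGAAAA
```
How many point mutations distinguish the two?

2

The sequences differ at positions 15, 17 (1-based) — 2 in total.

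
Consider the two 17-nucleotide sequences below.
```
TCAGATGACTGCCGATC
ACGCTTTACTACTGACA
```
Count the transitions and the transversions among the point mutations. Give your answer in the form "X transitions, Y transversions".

4 transitions, 5 transversions

Transitions (purine↔purine or pyrimidine↔pyrimidine): 3 A→G, 11 G→A, 13 C→T, 16 T→C.
Transversions (purine↔pyrimidine): 1 T→A, 4 G→C, 5 A→T, 7 G→T, 17 C→A.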